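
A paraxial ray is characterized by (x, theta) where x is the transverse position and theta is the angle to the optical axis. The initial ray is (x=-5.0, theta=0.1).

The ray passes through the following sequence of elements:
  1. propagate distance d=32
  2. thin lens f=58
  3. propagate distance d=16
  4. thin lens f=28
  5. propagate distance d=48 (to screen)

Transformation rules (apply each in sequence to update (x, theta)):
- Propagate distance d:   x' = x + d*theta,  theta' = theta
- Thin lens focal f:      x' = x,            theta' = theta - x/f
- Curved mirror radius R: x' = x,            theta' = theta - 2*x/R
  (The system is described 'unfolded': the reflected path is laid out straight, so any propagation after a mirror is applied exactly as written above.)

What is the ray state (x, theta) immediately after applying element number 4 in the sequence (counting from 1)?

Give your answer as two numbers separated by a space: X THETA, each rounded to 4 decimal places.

Initial: x=-5.0000 theta=0.1000
After 1 (propagate distance d=32): x=-1.8000 theta=0.1000
After 2 (thin lens f=58): x=-1.8000 theta=19/145 (≈0.1310)
After 3 (propagate distance d=16): x=43/145 (≈0.2966) theta=19/145 (≈0.1310)
After 4 (thin lens f=28): x=43/145 (≈0.2966) theta=489/4060 (≈0.1204)
Rounded to 4 decimal places: x = 0.2966, theta = 0.1204

Answer: 0.2966 0.1204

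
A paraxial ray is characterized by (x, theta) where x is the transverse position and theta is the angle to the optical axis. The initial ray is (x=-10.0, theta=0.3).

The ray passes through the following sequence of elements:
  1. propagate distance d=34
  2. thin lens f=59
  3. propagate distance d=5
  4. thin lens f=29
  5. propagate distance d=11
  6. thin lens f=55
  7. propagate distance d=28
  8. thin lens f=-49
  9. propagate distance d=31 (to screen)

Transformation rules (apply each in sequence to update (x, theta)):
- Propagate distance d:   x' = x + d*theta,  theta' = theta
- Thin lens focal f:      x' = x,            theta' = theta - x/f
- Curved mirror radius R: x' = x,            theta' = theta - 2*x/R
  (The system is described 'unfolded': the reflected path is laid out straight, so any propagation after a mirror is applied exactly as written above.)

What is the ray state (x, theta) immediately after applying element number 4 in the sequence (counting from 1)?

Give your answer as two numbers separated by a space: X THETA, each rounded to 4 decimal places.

Initial: x=-10.0000 theta=0.3000
After 1 (propagate distance d=34): x=0.2000 theta=0.3000
After 2 (thin lens f=59): x=0.2000 theta=35/118 (≈0.2966)
After 3 (propagate distance d=5): x=993/590 (≈1.6831) theta=35/118 (≈0.2966)
After 4 (thin lens f=29): x=993/590 (≈1.6831) theta=2041/8555 (≈0.2386)
Rounded to 4 decimal places: x = 1.6831, theta = 0.2386

Answer: 1.6831 0.2386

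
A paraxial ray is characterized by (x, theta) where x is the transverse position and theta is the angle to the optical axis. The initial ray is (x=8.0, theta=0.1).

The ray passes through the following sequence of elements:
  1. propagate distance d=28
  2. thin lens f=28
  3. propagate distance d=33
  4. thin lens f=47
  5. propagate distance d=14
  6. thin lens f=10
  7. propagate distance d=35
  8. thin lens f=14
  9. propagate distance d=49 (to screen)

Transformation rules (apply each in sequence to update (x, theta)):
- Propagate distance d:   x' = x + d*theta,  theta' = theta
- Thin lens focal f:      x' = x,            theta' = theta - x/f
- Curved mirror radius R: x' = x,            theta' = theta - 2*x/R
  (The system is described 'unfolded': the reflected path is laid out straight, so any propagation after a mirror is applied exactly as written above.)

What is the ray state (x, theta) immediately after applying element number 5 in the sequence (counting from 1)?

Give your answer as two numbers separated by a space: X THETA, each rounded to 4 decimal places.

Initial: x=8.0000 theta=0.1000
After 1 (propagate distance d=28): x=10.8000 theta=0.1000
After 2 (thin lens f=28): x=10.8000 theta=-2/7 (≈-0.2857)
After 3 (propagate distance d=33): x=48/35 (≈1.3714) theta=-2/7 (≈-0.2857)
After 4 (thin lens f=47): x=48/35 (≈1.3714) theta=-74/235 (≈-0.3149)
After 5 (propagate distance d=14): x=-4996/1645 (≈-3.0371) theta=-74/235 (≈-0.3149)
Rounded to 4 decimal places: x = -3.0371, theta = -0.3149

Answer: -3.0371 -0.3149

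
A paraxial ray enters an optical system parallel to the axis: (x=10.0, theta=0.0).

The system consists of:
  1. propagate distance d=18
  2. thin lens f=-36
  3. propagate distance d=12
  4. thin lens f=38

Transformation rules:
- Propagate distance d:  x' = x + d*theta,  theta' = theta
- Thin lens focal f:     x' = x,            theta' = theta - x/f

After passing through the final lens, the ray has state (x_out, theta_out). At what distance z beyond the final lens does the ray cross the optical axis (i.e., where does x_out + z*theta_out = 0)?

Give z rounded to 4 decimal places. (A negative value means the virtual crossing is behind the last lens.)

Initial: x=10.0000 theta=0.0000
After 1 (propagate distance d=18): x=10.0000 theta=0.0000
After 2 (thin lens f=-36): x=10.0000 theta=5/18 (≈0.2778)
After 3 (propagate distance d=12): x=40/3 (≈13.3333) theta=5/18 (≈0.2778)
After 4 (thin lens f=38): x=40/3 (≈13.3333) theta=-25/342 (≈-0.0731)
z_focus = -x_out/theta_out = -(40/3)/(-25/342) = 182.4000
Rounded to 4 decimal places: z = 182.4000

Answer: 182.4000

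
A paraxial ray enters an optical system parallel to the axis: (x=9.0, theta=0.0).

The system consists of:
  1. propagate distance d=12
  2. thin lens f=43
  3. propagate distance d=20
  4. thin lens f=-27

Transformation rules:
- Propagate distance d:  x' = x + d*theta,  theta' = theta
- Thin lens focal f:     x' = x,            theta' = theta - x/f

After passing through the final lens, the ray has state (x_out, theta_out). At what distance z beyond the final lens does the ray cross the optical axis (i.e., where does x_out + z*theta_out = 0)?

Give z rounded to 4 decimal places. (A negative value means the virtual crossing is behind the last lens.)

Initial: x=9.0000 theta=0.0000
After 1 (propagate distance d=12): x=9.0000 theta=0.0000
After 2 (thin lens f=43): x=9.0000 theta=-9/43 (≈-0.2093)
After 3 (propagate distance d=20): x=207/43 (≈4.8140) theta=-9/43 (≈-0.2093)
After 4 (thin lens f=-27): x=207/43 (≈4.8140) theta=-4/129 (≈-0.0310)
z_focus = -x_out/theta_out = -(207/43)/(-4/129) = 155.2500
Rounded to 4 decimal places: z = 155.2500

Answer: 155.2500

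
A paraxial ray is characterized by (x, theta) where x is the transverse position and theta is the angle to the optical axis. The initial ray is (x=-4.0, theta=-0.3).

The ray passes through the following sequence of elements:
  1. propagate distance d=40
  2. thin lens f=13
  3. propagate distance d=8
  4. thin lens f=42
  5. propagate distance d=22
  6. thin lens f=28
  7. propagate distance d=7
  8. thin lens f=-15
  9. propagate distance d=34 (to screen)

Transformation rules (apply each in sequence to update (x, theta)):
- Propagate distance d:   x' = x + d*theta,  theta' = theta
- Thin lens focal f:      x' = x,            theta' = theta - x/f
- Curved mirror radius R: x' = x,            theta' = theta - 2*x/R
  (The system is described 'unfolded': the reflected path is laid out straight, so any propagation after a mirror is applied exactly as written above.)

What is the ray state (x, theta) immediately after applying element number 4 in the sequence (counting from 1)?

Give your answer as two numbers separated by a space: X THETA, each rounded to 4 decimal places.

Answer: -8.5538 1.1344

Derivation:
Initial: x=-4.0000 theta=-0.3000
After 1 (propagate distance d=40): x=-16.0000 theta=-0.3000
After 2 (thin lens f=13): x=-16.0000 theta=121/130 (≈0.9308)
After 3 (propagate distance d=8): x=-556/65 (≈-8.5538) theta=121/130 (≈0.9308)
After 4 (thin lens f=42): x=-556/65 (≈-8.5538) theta=3097/2730 (≈1.1344)
Rounded to 4 decimal places: x = -8.5538, theta = 1.1344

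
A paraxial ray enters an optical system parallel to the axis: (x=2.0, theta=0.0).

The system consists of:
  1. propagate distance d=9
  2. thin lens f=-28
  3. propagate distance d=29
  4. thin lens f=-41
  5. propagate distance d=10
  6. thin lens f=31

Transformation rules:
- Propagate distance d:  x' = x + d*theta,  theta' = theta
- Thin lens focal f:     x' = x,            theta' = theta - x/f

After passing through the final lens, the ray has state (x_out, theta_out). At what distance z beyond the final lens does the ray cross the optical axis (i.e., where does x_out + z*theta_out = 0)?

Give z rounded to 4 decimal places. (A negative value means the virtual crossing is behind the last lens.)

Answer: 368.5556

Derivation:
Initial: x=2.0000 theta=0.0000
After 1 (propagate distance d=9): x=2.0000 theta=0.0000
After 2 (thin lens f=-28): x=2.0000 theta=1/14 (≈0.0714)
After 3 (propagate distance d=29): x=57/14 (≈4.0714) theta=1/14 (≈0.0714)
After 4 (thin lens f=-41): x=57/14 (≈4.0714) theta=7/41 (≈0.1707)
After 5 (propagate distance d=10): x=3317/574 (≈5.7787) theta=7/41 (≈0.1707)
After 6 (thin lens f=31): x=3317/574 (≈5.7787) theta=-9/574 (≈-0.0157)
z_focus = -x_out/theta_out = -(3317/574)/(-9/574) = 3317/9 ≈ 368.5556
Rounded to 4 decimal places: z = 368.5556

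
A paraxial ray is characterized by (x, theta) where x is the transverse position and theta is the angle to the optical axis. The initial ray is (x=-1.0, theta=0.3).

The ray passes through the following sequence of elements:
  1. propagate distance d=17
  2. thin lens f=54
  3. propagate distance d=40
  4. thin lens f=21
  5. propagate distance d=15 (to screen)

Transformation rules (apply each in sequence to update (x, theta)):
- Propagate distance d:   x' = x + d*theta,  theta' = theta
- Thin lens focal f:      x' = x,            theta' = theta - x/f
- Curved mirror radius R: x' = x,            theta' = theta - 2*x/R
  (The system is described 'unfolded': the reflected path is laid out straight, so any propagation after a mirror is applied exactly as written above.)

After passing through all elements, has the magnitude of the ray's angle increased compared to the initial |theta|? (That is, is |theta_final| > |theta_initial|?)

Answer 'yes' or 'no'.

Initial: x=-1.0000 theta=0.3000
After 1 (propagate distance d=17): x=4.1000 theta=0.3000
After 2 (thin lens f=54): x=4.1000 theta=121/540 (≈0.2241)
After 3 (propagate distance d=40): x=3527/270 (≈13.0630) theta=121/540 (≈0.2241)
After 4 (thin lens f=21): x=3527/270 (≈13.0630) theta=-4513/11340 (≈-0.3980)
After 5 (propagate distance d=15 (to screen)): x=26813/3780 (≈7.0934) theta=-4513/11340 (≈-0.3980)
|theta_initial|=0.3000 |theta_final|=4513/11340 (≈0.3980) -> increased

Answer: yes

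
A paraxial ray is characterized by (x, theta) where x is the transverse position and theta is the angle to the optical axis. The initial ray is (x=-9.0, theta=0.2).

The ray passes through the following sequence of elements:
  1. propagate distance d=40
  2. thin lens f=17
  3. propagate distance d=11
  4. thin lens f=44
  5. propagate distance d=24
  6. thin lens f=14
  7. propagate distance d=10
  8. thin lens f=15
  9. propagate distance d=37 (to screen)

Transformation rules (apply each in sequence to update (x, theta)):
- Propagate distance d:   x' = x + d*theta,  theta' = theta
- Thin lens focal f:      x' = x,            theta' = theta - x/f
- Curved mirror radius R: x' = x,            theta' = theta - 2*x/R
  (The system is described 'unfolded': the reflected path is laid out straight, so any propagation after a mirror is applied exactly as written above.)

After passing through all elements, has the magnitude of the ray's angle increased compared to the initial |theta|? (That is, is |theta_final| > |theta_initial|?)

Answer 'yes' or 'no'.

Answer: yes

Derivation:
Initial: x=-9.0000 theta=0.2000
After 1 (propagate distance d=40): x=-1.0000 theta=0.2000
After 2 (thin lens f=17): x=-1.0000 theta=22/85 (≈0.2588)
After 3 (propagate distance d=11): x=157/85 (≈1.8471) theta=22/85 (≈0.2588)
After 4 (thin lens f=44): x=157/85 (≈1.8471) theta=811/3740 (≈0.2168)
After 5 (propagate distance d=24): x=6593/935 (≈7.0513) theta=811/3740 (≈0.2168)
After 6 (thin lens f=14): x=6593/935 (≈7.0513) theta=-7509/26180 (≈-0.2868)
After 7 (propagate distance d=10): x=3221/770 (≈4.1831) theta=-7509/26180 (≈-0.2868)
After 8 (thin lens f=15): x=3221/770 (≈4.1831) theta=-222149/392700 (≈-0.5657)
After 9 (propagate distance d=37 (to screen)): x=-6576803/392700 (≈-16.7477) theta=-222149/392700 (≈-0.5657)
|theta_initial|=0.2000 |theta_final|=222149/392700 (≈0.5657) -> increased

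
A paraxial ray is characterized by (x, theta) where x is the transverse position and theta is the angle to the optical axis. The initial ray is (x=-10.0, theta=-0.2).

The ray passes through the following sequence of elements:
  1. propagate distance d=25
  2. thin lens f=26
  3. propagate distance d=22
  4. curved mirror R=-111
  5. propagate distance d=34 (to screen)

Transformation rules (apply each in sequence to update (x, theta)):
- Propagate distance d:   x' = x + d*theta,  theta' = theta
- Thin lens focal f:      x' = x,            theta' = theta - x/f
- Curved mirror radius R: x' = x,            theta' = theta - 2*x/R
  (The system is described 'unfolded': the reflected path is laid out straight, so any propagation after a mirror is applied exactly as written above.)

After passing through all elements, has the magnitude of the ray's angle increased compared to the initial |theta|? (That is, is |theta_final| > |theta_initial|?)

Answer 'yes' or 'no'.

Initial: x=-10.0000 theta=-0.2000
After 1 (propagate distance d=25): x=-15.0000 theta=-0.2000
After 2 (thin lens f=26): x=-15.0000 theta=49/130 (≈0.3769)
After 3 (propagate distance d=22): x=-436/65 (≈-6.7077) theta=49/130 (≈0.3769)
After 4 (curved mirror R=-111): x=-436/65 (≈-6.7077) theta=739/2886 (≈0.2561)
After 5 (propagate distance d=34 (to screen)): x=14419/7215 (≈1.9985) theta=739/2886 (≈0.2561)
|theta_initial|=0.2000 |theta_final|=739/2886 (≈0.2561) -> increased

Answer: yes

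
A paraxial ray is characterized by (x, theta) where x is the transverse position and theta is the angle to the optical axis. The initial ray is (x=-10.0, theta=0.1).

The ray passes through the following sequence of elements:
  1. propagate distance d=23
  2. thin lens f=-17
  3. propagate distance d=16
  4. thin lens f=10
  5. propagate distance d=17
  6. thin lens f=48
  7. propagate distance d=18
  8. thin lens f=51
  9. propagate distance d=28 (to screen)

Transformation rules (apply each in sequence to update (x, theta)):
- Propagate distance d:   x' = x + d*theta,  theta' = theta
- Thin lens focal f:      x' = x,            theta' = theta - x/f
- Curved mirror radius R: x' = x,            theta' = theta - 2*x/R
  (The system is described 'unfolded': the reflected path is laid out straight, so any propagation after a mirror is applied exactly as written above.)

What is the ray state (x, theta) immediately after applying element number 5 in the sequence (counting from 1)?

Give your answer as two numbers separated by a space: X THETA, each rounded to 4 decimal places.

Initial: x=-10.0000 theta=0.1000
After 1 (propagate distance d=23): x=-7.7000 theta=0.1000
After 2 (thin lens f=-17): x=-7.7000 theta=-6/17 (≈-0.3529)
After 3 (propagate distance d=16): x=-2269/170 (≈-13.3471) theta=-6/17 (≈-0.3529)
After 4 (thin lens f=10): x=-2269/170 (≈-13.3471) theta=1669/1700 (≈0.9818)
After 5 (propagate distance d=17): x=5683/1700 (≈3.3429) theta=1669/1700 (≈0.9818)
Rounded to 4 decimal places: x = 3.3429, theta = 0.9818

Answer: 3.3429 0.9818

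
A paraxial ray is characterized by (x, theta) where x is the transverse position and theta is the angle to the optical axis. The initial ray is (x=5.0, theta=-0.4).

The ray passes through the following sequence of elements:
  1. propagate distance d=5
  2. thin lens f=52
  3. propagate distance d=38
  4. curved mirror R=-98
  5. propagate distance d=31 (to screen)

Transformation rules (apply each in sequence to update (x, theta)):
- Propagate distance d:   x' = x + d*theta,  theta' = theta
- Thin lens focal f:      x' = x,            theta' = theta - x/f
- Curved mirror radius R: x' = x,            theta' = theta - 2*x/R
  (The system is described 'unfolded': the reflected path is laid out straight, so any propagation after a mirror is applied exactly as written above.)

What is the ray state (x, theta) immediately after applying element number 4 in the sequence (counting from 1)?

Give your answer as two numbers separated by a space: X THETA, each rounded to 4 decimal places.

Initial: x=5.0000 theta=-0.4000
After 1 (propagate distance d=5): x=3.0000 theta=-0.4000
After 2 (thin lens f=52): x=3.0000 theta=-119/260 (≈-0.4577)
After 3 (propagate distance d=38): x=-1871/130 (≈-14.3923) theta=-119/260 (≈-0.4577)
After 4 (curved mirror R=-98): x=-1871/130 (≈-14.3923) theta=-9573/12740 (≈-0.7514)
Rounded to 4 decimal places: x = -14.3923, theta = -0.7514

Answer: -14.3923 -0.7514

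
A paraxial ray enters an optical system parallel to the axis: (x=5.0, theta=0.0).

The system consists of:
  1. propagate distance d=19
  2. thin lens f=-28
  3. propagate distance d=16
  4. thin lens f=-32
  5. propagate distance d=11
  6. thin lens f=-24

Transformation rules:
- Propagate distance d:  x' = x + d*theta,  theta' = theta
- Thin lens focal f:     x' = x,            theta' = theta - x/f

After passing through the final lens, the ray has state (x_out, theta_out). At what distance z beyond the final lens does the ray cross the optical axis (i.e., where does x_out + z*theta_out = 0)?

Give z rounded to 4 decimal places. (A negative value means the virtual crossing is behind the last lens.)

Initial: x=5.0000 theta=0.0000
After 1 (propagate distance d=19): x=5.0000 theta=0.0000
After 2 (thin lens f=-28): x=5.0000 theta=5/28 (≈0.1786)
After 3 (propagate distance d=16): x=55/7 (≈7.8571) theta=5/28 (≈0.1786)
After 4 (thin lens f=-32): x=55/7 (≈7.8571) theta=95/224 (≈0.4241)
After 5 (propagate distance d=11): x=2805/224 (≈12.5223) theta=95/224 (≈0.4241)
After 6 (thin lens f=-24): x=2805/224 (≈12.5223) theta=1695/1792 (≈0.9459)
z_focus = -x_out/theta_out = -(2805/224)/(1695/1792) = -1496/113 ≈ -13.2389
Rounded to 4 decimal places: z = -13.2389

Answer: -13.2389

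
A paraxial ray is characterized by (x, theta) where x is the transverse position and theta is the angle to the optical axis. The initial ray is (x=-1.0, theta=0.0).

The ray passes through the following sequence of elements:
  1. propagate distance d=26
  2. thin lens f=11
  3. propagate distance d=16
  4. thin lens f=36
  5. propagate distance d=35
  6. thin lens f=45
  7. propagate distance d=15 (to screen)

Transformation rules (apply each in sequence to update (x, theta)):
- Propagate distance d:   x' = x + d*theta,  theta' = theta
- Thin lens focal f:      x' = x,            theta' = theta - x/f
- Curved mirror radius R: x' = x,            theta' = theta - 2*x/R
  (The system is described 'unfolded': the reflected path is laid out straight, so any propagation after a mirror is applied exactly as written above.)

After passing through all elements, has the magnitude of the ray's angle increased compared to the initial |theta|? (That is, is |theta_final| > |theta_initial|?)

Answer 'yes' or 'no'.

Answer: yes

Derivation:
Initial: x=-1.0000 theta=0.0000
After 1 (propagate distance d=26): x=-1.0000 theta=0.0000
After 2 (thin lens f=11): x=-1.0000 theta=1/11 (≈0.0909)
After 3 (propagate distance d=16): x=5/11 (≈0.4545) theta=1/11 (≈0.0909)
After 4 (thin lens f=36): x=5/11 (≈0.4545) theta=31/396 (≈0.0783)
After 5 (propagate distance d=35): x=115/36 (≈3.1944) theta=31/396 (≈0.0783)
After 6 (thin lens f=45): x=115/36 (≈3.1944) theta=13/1782 (≈0.0073)
After 7 (propagate distance d=15 (to screen)): x=3925/1188 (≈3.3039) theta=13/1782 (≈0.0073)
|theta_initial|=0.0000 |theta_final|=13/1782 (≈0.0073) -> increased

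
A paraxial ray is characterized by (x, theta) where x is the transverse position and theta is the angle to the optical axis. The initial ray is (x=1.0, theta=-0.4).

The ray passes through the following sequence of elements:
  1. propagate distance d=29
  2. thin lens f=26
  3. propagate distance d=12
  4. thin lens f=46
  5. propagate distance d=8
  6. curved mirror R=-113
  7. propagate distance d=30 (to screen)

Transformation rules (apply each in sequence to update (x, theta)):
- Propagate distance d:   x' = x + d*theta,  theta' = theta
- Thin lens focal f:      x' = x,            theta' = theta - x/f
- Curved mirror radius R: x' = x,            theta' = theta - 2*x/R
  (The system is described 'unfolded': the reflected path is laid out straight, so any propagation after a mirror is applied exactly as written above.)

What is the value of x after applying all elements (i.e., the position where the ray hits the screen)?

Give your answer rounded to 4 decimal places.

Initial: x=1.0000 theta=-0.4000
After 1 (propagate distance d=29): x=-10.6000 theta=-0.4000
After 2 (thin lens f=26): x=-10.6000 theta=1/130 (≈0.0077)
After 3 (propagate distance d=12): x=-683/65 (≈-10.5077) theta=1/130 (≈0.0077)
After 4 (thin lens f=46): x=-683/65 (≈-10.5077) theta=353/1495 (≈0.2361)
After 5 (propagate distance d=8): x=-2577/299 (≈-8.6187) theta=353/1495 (≈0.2361)
After 6 (curved mirror R=-113): x=-2577/299 (≈-8.6187) theta=14119/168935 (≈0.0836)
After 7 (propagate distance d=30 (to screen)): x=-206487/33787 (≈-6.1114) theta=14119/168935 (≈0.0836)
Rounded to 4 decimal places: x = -6.1114

Answer: -6.1114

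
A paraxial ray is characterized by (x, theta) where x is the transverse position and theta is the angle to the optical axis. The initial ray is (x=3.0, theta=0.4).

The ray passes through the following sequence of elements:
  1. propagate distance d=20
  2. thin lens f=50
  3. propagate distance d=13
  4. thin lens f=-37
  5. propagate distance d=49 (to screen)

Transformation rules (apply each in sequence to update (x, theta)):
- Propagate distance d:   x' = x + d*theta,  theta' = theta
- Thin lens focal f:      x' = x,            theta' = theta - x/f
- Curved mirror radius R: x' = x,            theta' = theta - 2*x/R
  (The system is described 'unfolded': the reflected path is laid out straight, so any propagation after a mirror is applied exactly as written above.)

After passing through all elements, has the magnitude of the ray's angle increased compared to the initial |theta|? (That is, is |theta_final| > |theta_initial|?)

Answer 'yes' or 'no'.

Answer: yes

Derivation:
Initial: x=3.0000 theta=0.4000
After 1 (propagate distance d=20): x=11.0000 theta=0.4000
After 2 (thin lens f=50): x=11.0000 theta=0.1800
After 3 (propagate distance d=13): x=13.3400 theta=0.1800
After 4 (thin lens f=-37): x=13.3400 theta=20/37 (≈0.5405)
After 5 (propagate distance d=49 (to screen)): x=73679/1850 (≈39.8265) theta=20/37 (≈0.5405)
|theta_initial|=0.4000 |theta_final|=20/37 (≈0.5405) -> increased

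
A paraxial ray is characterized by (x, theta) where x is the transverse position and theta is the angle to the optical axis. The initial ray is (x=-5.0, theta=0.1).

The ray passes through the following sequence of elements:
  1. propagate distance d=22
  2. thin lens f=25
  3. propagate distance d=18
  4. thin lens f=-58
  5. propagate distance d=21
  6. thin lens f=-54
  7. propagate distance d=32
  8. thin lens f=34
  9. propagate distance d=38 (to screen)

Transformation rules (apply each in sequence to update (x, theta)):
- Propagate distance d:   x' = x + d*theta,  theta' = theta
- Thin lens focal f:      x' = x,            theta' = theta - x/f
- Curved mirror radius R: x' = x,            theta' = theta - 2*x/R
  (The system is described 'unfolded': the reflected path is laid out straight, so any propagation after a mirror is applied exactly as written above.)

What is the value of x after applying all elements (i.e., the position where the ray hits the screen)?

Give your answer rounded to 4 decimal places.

Answer: 10.8709

Derivation:
Initial: x=-5.0000 theta=0.1000
After 1 (propagate distance d=22): x=-2.8000 theta=0.1000
After 2 (thin lens f=25): x=-2.8000 theta=0.2120
After 3 (propagate distance d=18): x=1.0160 theta=0.2120
After 4 (thin lens f=-58): x=1.0160 theta=832/3625 (≈0.2295)
After 5 (propagate distance d=21): x=4231/725 (≈5.8359) theta=832/3625 (≈0.2295)
After 6 (thin lens f=-54): x=4231/725 (≈5.8359) theta=66083/195750 (≈0.3376)
After 7 (propagate distance d=32): x=1628513/97875 (≈16.6387) theta=66083/195750 (≈0.3376)
After 8 (thin lens f=34): x=1628513/97875 (≈16.6387) theta=-252551/1663875 (≈-0.1518)
After 9 (propagate distance d=38 (to screen)): x=6029261/554625 (≈10.8709) theta=-252551/1663875 (≈-0.1518)
Rounded to 4 decimal places: x = 10.8709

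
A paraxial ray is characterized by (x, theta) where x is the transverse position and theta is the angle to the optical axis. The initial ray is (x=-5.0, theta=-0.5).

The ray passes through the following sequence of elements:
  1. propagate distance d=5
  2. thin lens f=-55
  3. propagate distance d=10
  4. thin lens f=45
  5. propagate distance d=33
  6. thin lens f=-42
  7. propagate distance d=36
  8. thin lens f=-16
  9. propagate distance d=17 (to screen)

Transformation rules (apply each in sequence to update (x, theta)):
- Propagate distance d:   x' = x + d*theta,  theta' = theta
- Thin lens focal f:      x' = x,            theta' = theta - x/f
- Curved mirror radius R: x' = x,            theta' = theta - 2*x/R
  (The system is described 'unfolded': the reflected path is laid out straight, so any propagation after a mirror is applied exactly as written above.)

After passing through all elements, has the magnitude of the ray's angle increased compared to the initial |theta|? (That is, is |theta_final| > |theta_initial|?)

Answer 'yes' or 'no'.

Answer: yes

Derivation:
Initial: x=-5.0000 theta=-0.5000
After 1 (propagate distance d=5): x=-7.5000 theta=-0.5000
After 2 (thin lens f=-55): x=-7.5000 theta=-7/11 (≈-0.6364)
After 3 (propagate distance d=10): x=-305/22 (≈-13.8636) theta=-7/11 (≈-0.6364)
After 4 (thin lens f=45): x=-305/22 (≈-13.8636) theta=-65/198 (≈-0.3283)
After 5 (propagate distance d=33): x=-815/33 (≈-24.6970) theta=-65/198 (≈-0.3283)
After 6 (thin lens f=-42): x=-815/33 (≈-24.6970) theta=-635/693 (≈-0.9163)
After 7 (propagate distance d=36): x=-13325/231 (≈-57.6840) theta=-635/693 (≈-0.9163)
After 8 (thin lens f=-16): x=-13325/231 (≈-57.6840) theta=-50135/11088 (≈-4.5216)
After 9 (propagate distance d=17 (to screen)): x=-1491895/11088 (≈-134.5504) theta=-50135/11088 (≈-4.5216)
|theta_initial|=0.5000 |theta_final|=50135/11088 (≈4.5216) -> increased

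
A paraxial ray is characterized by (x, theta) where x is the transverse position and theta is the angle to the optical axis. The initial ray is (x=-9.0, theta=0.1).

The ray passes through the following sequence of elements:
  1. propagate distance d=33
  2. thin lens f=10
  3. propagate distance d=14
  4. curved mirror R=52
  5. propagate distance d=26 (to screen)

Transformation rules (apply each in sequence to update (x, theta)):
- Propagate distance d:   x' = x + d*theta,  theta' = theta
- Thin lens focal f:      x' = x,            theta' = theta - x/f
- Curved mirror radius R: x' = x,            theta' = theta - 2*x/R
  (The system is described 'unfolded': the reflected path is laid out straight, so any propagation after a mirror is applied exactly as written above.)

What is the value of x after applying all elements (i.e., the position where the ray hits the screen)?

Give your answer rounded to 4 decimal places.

Answer: 17.4200

Derivation:
Initial: x=-9.0000 theta=0.1000
After 1 (propagate distance d=33): x=-5.7000 theta=0.1000
After 2 (thin lens f=10): x=-5.7000 theta=0.6700
After 3 (propagate distance d=14): x=3.6800 theta=0.6700
After 4 (curved mirror R=52): x=3.6800 theta=687/1300 (≈0.5285)
After 5 (propagate distance d=26 (to screen)): x=17.4200 theta=687/1300 (≈0.5285)
Rounded to 4 decimal places: x = 17.4200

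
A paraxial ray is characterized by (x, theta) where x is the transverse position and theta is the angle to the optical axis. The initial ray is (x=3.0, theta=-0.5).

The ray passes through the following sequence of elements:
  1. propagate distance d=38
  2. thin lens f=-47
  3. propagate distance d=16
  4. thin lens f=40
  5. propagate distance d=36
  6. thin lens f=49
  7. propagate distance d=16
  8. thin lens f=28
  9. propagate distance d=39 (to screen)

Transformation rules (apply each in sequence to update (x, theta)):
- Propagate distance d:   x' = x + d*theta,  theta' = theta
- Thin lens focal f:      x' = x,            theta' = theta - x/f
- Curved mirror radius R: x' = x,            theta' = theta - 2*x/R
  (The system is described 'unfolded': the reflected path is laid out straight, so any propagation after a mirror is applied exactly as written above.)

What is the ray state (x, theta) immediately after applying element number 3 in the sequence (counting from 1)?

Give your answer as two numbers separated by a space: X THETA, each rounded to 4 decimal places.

Initial: x=3.0000 theta=-0.5000
After 1 (propagate distance d=38): x=-16.0000 theta=-0.5000
After 2 (thin lens f=-47): x=-16.0000 theta=-79/94 (≈-0.8404)
After 3 (propagate distance d=16): x=-1384/47 (≈-29.4468) theta=-79/94 (≈-0.8404)
Rounded to 4 decimal places: x = -29.4468, theta = -0.8404

Answer: -29.4468 -0.8404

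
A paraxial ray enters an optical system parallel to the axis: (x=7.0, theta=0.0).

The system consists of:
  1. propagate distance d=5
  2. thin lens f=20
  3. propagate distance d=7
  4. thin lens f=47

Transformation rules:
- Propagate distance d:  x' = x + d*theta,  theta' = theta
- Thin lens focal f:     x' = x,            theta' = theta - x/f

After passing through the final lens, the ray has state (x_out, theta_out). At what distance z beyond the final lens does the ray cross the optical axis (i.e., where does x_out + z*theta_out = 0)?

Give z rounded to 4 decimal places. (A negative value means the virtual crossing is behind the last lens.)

Answer: 10.1833

Derivation:
Initial: x=7.0000 theta=0.0000
After 1 (propagate distance d=5): x=7.0000 theta=0.0000
After 2 (thin lens f=20): x=7.0000 theta=-0.3500
After 3 (propagate distance d=7): x=4.5500 theta=-0.3500
After 4 (thin lens f=47): x=4.5500 theta=-21/47 (≈-0.4468)
z_focus = -x_out/theta_out = -(4.5500)/(-21/47) = 611/60 ≈ 10.1833
Rounded to 4 decimal places: z = 10.1833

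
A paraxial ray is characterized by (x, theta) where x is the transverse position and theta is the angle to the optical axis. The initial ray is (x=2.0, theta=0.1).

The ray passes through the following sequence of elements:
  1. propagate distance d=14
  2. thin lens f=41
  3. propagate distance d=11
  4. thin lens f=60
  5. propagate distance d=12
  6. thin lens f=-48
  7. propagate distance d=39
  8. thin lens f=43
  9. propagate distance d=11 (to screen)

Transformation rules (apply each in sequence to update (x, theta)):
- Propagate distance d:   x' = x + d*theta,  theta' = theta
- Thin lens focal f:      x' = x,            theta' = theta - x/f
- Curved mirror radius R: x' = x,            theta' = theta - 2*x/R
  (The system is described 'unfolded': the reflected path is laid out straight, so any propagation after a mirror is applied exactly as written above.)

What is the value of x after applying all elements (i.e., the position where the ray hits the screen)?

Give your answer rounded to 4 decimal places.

Initial: x=2.0000 theta=0.1000
After 1 (propagate distance d=14): x=3.4000 theta=0.1000
After 2 (thin lens f=41): x=3.4000 theta=7/410 (≈0.0171)
After 3 (propagate distance d=11): x=1471/410 (≈3.5878) theta=7/410 (≈0.0171)
After 4 (thin lens f=60): x=1471/410 (≈3.5878) theta=-1051/24600 (≈-0.0427)
After 5 (propagate distance d=12): x=3152/1025 (≈3.0751) theta=-1051/24600 (≈-0.0427)
After 6 (thin lens f=-48): x=3152/1025 (≈3.0751) theta=7/328 (≈0.0213)
After 7 (propagate distance d=39): x=32041/8200 (≈3.9074) theta=7/328 (≈0.0213)
After 8 (thin lens f=43): x=32041/8200 (≈3.9074) theta=-6129/88150 (≈-0.0695)
After 9 (propagate distance d=11 (to screen)): x=1108087/352600 (≈3.1426) theta=-6129/88150 (≈-0.0695)
Rounded to 4 decimal places: x = 3.1426

Answer: 3.1426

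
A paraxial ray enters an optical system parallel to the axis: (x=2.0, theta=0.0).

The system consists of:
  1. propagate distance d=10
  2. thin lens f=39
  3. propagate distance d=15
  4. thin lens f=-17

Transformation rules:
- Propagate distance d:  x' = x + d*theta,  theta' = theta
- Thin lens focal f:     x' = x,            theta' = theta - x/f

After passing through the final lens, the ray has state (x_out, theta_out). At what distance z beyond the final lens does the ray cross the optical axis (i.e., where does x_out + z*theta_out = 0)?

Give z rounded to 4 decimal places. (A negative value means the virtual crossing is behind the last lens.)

Answer: -58.2857

Derivation:
Initial: x=2.0000 theta=0.0000
After 1 (propagate distance d=10): x=2.0000 theta=0.0000
After 2 (thin lens f=39): x=2.0000 theta=-2/39 (≈-0.0513)
After 3 (propagate distance d=15): x=16/13 (≈1.2308) theta=-2/39 (≈-0.0513)
After 4 (thin lens f=-17): x=16/13 (≈1.2308) theta=14/663 (≈0.0211)
z_focus = -x_out/theta_out = -(16/13)/(14/663) = -408/7 ≈ -58.2857
Rounded to 4 decimal places: z = -58.2857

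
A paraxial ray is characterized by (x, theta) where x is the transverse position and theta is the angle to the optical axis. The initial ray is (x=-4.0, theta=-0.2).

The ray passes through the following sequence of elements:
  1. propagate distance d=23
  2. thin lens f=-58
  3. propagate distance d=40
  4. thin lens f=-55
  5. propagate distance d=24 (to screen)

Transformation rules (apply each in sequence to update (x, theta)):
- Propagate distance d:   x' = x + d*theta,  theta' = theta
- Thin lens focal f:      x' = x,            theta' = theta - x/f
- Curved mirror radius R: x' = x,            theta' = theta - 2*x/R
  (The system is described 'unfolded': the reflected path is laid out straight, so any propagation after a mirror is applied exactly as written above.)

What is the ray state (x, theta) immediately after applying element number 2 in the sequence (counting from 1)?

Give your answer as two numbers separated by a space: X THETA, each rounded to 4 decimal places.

Answer: -8.6000 -0.3483

Derivation:
Initial: x=-4.0000 theta=-0.2000
After 1 (propagate distance d=23): x=-8.6000 theta=-0.2000
After 2 (thin lens f=-58): x=-8.6000 theta=-101/290 (≈-0.3483)
Rounded to 4 decimal places: x = -8.6000, theta = -0.3483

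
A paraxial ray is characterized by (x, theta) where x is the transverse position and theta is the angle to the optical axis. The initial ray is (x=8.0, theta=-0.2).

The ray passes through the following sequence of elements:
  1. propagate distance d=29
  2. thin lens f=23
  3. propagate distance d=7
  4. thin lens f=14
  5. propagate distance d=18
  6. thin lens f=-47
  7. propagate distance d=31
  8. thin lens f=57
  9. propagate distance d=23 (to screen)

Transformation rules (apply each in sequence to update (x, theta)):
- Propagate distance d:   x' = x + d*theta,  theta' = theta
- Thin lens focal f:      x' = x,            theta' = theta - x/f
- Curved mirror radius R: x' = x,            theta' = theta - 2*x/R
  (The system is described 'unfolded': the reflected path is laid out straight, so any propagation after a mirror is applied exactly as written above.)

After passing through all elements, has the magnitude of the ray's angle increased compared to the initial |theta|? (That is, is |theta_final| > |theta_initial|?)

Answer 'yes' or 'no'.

Initial: x=8.0000 theta=-0.2000
After 1 (propagate distance d=29): x=2.2000 theta=-0.2000
After 2 (thin lens f=23): x=2.2000 theta=-34/115 (≈-0.2957)
After 3 (propagate distance d=7): x=3/23 (≈0.1304) theta=-34/115 (≈-0.2957)
After 4 (thin lens f=14): x=3/23 (≈0.1304) theta=-491/1610 (≈-0.3050)
After 5 (propagate distance d=18): x=-4314/805 (≈-5.3590) theta=-491/1610 (≈-0.3050)
After 6 (thin lens f=-47): x=-4314/805 (≈-5.3590) theta=-6341/15134 (≈-0.4190)
After 7 (propagate distance d=31): x=-1388371/75670 (≈-18.3477) theta=-6341/15134 (≈-0.4190)
After 8 (thin lens f=57): x=-1388371/75670 (≈-18.3477) theta=-209407/2156595 (≈-0.0971)
After 9 (propagate distance d=23 (to screen)): x=-88769869/4313190 (≈-20.5810) theta=-209407/2156595 (≈-0.0971)
|theta_initial|=0.2000 |theta_final|=209407/2156595 (≈0.0971) -> not increased

Answer: no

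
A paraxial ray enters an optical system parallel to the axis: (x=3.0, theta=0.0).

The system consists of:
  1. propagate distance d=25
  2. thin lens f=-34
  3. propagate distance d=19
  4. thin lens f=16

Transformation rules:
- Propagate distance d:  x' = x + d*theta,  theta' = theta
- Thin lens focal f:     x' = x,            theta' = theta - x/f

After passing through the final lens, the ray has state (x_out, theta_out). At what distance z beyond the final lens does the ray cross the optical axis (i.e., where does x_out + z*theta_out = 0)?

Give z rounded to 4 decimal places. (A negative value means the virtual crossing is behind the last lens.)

Initial: x=3.0000 theta=0.0000
After 1 (propagate distance d=25): x=3.0000 theta=0.0000
After 2 (thin lens f=-34): x=3.0000 theta=3/34 (≈0.0882)
After 3 (propagate distance d=19): x=159/34 (≈4.6765) theta=3/34 (≈0.0882)
After 4 (thin lens f=16): x=159/34 (≈4.6765) theta=-111/544 (≈-0.2040)
z_focus = -x_out/theta_out = -(159/34)/(-111/544) = 848/37 ≈ 22.9189
Rounded to 4 decimal places: z = 22.9189

Answer: 22.9189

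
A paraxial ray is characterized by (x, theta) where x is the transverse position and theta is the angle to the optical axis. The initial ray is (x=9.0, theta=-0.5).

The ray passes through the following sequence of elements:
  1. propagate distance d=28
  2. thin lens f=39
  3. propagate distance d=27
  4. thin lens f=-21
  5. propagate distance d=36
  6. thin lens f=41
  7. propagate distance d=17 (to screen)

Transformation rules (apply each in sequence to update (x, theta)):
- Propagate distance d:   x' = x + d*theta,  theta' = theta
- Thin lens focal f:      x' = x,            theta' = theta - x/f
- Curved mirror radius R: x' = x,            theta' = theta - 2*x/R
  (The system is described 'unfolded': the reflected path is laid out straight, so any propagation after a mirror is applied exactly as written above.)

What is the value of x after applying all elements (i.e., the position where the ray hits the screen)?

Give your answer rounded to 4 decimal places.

Answer: -50.2233

Derivation:
Initial: x=9.0000 theta=-0.5000
After 1 (propagate distance d=28): x=-5.0000 theta=-0.5000
After 2 (thin lens f=39): x=-5.0000 theta=-29/78 (≈-0.3718)
After 3 (propagate distance d=27): x=-391/26 (≈-15.0385) theta=-29/78 (≈-0.3718)
After 4 (thin lens f=-21): x=-391/26 (≈-15.0385) theta=-99/91 (≈-1.0879)
After 5 (propagate distance d=36): x=-9865/182 (≈-54.2033) theta=-99/91 (≈-1.0879)
After 6 (thin lens f=41): x=-9865/182 (≈-54.2033) theta=1747/7462 (≈0.2341)
After 7 (propagate distance d=17 (to screen)): x=-26769/533 (≈-50.2233) theta=1747/7462 (≈0.2341)
Rounded to 4 decimal places: x = -50.2233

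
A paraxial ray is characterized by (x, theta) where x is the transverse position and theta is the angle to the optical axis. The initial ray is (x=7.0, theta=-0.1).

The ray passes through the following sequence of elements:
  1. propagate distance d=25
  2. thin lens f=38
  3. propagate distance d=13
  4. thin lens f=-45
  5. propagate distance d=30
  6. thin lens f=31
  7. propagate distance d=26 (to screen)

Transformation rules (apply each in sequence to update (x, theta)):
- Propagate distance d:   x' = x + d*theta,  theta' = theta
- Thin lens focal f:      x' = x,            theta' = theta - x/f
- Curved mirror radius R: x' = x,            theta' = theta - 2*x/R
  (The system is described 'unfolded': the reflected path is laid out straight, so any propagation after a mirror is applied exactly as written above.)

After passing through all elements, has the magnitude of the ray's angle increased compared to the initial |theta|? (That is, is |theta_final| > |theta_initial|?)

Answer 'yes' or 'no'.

Answer: no

Derivation:
Initial: x=7.0000 theta=-0.1000
After 1 (propagate distance d=25): x=4.5000 theta=-0.1000
After 2 (thin lens f=38): x=4.5000 theta=-83/380 (≈-0.2184)
After 3 (propagate distance d=13): x=631/380 (≈1.6605) theta=-83/380 (≈-0.2184)
After 4 (thin lens f=-45): x=631/380 (≈1.6605) theta=-776/4275 (≈-0.1815)
After 5 (propagate distance d=30): x=-863/228 (≈-3.7851) theta=-776/4275 (≈-0.1815)
After 6 (thin lens f=31): x=-863/228 (≈-3.7851) theta=-31499/530100 (≈-0.0594)
After 7 (propagate distance d=26 (to screen)): x=-2825449/530100 (≈-5.3300) theta=-31499/530100 (≈-0.0594)
|theta_initial|=0.1000 |theta_final|=31499/530100 (≈0.0594) -> not increased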